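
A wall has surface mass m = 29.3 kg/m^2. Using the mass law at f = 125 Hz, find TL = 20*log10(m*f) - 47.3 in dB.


m * f = 29.3 * 125 = 3662.5
20*log10(3662.5) = 71.2756 dB
TL = 71.2756 - 47.3 = 23.976 dB


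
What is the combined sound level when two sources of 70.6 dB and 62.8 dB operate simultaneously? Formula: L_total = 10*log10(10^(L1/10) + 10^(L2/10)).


10^(70.6/10) = 1.14815e+07
10^(62.8/10) = 1.90546e+06
Sum = 1.14815e+07 + 1.90546e+06 = 1.3387e+07
L_total = 10*log10(1.3387e+07) = 71.267 dB


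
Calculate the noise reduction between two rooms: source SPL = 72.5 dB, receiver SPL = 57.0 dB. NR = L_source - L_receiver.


NR = L_source - L_receiver (difference between source and receiving room levels)
NR = 72.5 - 57.0 = 15.5 dB


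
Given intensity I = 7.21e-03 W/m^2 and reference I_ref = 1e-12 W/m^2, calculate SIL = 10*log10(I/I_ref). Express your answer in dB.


I / I_ref = 7.21e-03 / 1e-12 = 7.21e+09
SIL = 10 * log10(7.21e+09) = 98.579 dB


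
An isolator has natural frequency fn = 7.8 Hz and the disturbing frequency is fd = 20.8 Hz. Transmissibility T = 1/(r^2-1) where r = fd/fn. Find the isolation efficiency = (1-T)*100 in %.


r = 20.8 / 7.8 = 2.66667
r^2 - 1 = 2.66667^2 - 1 = 6.11113
T = 1/6.11113 = 0.163636
Efficiency = (1 - 0.163636)*100 = 83.636 %


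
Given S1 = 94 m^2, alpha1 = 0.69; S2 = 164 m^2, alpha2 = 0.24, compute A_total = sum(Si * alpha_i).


94 * 0.69 = 64.86
164 * 0.24 = 39.36
A_total = 64.86 + 39.36 = 104.22 m^2


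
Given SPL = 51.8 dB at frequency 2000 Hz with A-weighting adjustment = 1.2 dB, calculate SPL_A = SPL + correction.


A-weighting table: 2000 Hz -> 1.2 dB correction
SPL_A = SPL + correction = 51.8 + (1.2) = 53 dBA


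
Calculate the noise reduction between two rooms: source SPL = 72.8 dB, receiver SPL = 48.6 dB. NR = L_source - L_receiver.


NR = L_source - L_receiver (difference between source and receiving room levels)
NR = 72.8 - 48.6 = 24.2 dB


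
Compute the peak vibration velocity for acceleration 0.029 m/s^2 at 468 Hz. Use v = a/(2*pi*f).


omega = 2*pi*f = 2*pi*468 = 2940.53 rad/s
v = a / omega = 0.029 / 2940.53 = 9.8622e-06 m/s


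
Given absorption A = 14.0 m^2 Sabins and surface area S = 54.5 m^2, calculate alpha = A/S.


Absorption coefficient = absorbed power / incident power
alpha = A / S = 14.0 / 54.5 = 0.25688


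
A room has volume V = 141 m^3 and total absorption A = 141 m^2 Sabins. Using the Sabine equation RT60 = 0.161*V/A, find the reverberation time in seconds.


RT60 = 0.161 * 141 / 141 = 0.161 s


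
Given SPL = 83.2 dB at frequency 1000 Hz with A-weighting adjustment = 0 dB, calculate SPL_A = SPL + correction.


A-weighting table: 1000 Hz -> 0 dB correction
SPL_A = SPL + correction = 83.2 + (0) = 83.2 dBA


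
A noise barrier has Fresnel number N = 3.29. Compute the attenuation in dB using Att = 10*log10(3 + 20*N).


3 + 20*N = 3 + 20*3.29 = 68.8
Att = 10*log10(68.8) = 18.376 dB


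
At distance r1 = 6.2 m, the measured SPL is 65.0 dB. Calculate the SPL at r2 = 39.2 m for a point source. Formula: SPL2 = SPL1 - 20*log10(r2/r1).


r2/r1 = 39.2/6.2 = 6.32258
Correction = 20*log10(6.32258) = 16.0179 dB
SPL2 = 65.0 - 16.0179 = 48.982 dB


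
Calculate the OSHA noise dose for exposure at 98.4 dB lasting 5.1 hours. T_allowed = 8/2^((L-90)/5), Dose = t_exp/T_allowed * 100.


T_allowed = 8 / 2^((98.4 - 90)/5) = 2.49666 hr
Dose = 5.1 / 2.49666 * 100 = 204.27 %


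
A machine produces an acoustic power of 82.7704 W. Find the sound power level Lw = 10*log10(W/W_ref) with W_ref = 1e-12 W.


W / W_ref = 82.7704 / 1e-12 = 8.27704e+13
Lw = 10 * log10(8.27704e+13) = 139.18 dB


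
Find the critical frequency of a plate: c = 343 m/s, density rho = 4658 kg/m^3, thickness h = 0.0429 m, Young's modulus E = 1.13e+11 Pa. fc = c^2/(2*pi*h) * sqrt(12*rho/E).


12*rho/E = 12*4658/1.13e+11 = 4.94655e-07
sqrt(12*rho/E) = sqrt(4.94655e-07) = 0.000703317
c^2/(2*pi*h) = 343^2/(2*pi*0.0429) = 436467
fc = 436467 * 0.000703317 = 306.97 Hz


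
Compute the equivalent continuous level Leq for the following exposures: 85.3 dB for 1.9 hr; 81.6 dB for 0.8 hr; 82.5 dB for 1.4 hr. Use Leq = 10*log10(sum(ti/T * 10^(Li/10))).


T_total = 1.9 + 0.8 + 1.4 = 4.1 hr
(1.9/4.1) * 10^(85.3/10) = 1.57025e+08
(0.8/4.1) * 10^(81.6/10) = 2.82037e+07
(1.4/4.1) * 10^(82.5/10) = 6.07217e+07
Sum = 1.57025e+08 + 2.82037e+07 + 6.07217e+07 = 2.4595e+08
Leq = 10*log10(2.4595e+08) = 83.908 dB


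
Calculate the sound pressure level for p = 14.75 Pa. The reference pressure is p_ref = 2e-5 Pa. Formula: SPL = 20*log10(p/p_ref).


p / p_ref = 14.75 / 2e-5 = 737500
SPL = 20 * log10(737500) = 117.36 dB


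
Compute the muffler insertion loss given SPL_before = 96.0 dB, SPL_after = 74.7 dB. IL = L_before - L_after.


Insertion loss = SPL without muffler - SPL with muffler
IL = 96.0 - 74.7 = 21.3 dB


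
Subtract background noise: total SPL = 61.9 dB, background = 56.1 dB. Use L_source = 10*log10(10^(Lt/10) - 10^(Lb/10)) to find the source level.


10^(61.9/10) = 1.54882e+06
10^(56.1/10) = 407380
Difference = 1.54882e+06 - 407380 = 1.14144e+06
L_source = 10*log10(1.14144e+06) = 60.575 dB


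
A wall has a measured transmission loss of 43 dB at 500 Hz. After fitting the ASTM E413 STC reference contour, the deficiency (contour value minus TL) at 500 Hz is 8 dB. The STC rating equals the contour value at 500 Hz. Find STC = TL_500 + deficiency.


By ASTM E413, STC = value of the fitted reference contour at 500 Hz.
Contour value at 500 Hz = TL_500 + deficiency = 43 + 8 = 51
STC = 51


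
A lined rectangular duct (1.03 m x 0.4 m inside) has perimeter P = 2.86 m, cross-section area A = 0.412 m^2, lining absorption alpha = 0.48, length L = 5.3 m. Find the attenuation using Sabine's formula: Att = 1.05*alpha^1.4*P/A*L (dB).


alpha^1.4 = 0.48^1.4 = 0.35788
Attenuation rate = 1.05 * alpha^1.4 * P / A
= 1.05 * 0.35788 * 2.86 / 0.412 = 2.60853 dB/m
Total Att = 2.60853 * 5.3 = 13.825 dB


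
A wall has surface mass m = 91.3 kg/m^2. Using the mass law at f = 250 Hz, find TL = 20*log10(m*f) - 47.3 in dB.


m * f = 91.3 * 250 = 22825
20*log10(22825) = 87.1682 dB
TL = 87.1682 - 47.3 = 39.868 dB


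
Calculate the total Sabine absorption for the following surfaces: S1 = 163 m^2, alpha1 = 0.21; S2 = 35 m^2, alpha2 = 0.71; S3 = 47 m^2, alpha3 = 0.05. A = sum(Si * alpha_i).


163 * 0.21 = 34.23
35 * 0.71 = 24.85
47 * 0.05 = 2.35
A_total = 34.23 + 24.85 + 2.35 = 61.43 m^2


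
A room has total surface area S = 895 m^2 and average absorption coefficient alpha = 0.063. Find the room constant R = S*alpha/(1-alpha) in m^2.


R = 895 * 0.063 / (1 - 0.063) = 60.176 m^2


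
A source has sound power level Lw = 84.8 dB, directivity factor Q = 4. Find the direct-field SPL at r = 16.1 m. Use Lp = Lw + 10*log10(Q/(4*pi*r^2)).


4*pi*r^2 = 4*pi*16.1^2 = 3257.33 m^2
Q / (4*pi*r^2) = 4 / 3257.33 = 0.001228
Lp = 84.8 + 10*log10(0.001228) = 55.692 dB


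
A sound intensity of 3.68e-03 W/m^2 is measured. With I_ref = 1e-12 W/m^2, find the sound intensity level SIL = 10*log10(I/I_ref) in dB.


I / I_ref = 3.68e-03 / 1e-12 = 3.68e+09
SIL = 10 * log10(3.68e+09) = 95.658 dB


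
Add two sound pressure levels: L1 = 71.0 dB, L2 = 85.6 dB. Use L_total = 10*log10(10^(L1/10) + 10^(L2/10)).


10^(71.0/10) = 1.25893e+07
10^(85.6/10) = 3.63078e+08
Sum = 1.25893e+07 + 3.63078e+08 = 3.75667e+08
L_total = 10*log10(3.75667e+08) = 85.748 dB


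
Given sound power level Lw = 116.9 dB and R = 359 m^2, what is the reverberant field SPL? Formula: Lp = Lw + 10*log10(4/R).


4/R = 4/359 = 0.0111421
Lp = 116.9 + 10*log10(0.0111421) = 97.37 dB


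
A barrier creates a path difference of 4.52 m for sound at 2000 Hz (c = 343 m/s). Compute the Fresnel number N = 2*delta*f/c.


N = 2*delta*f/c = 2*delta/lambda, where lambda = c/f
lambda = 343 / 2000 = 0.1715 m
N = 2 * 4.52 / 0.1715 = 52.711


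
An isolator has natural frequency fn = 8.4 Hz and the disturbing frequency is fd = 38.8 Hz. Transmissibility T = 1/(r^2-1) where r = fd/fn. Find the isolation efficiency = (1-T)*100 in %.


r = 38.8 / 8.4 = 4.61905
r^2 - 1 = 4.61905^2 - 1 = 20.3356
T = 1/20.3356 = 0.0491748
Efficiency = (1 - 0.0491748)*100 = 95.083 %


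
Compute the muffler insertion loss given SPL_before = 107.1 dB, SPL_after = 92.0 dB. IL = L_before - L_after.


Insertion loss = SPL without muffler - SPL with muffler
IL = 107.1 - 92.0 = 15.1 dB


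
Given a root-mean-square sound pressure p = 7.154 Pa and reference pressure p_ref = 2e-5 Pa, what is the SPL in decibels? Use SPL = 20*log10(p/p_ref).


p / p_ref = 7.154 / 2e-5 = 357700
SPL = 20 * log10(357700) = 111.07 dB


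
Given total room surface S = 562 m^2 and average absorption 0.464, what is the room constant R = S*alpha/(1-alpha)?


R = 562 * 0.464 / (1 - 0.464) = 486.51 m^2


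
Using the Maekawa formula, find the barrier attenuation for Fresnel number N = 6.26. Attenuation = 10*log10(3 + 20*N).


3 + 20*N = 3 + 20*6.26 = 128.2
Att = 10*log10(128.2) = 21.079 dB


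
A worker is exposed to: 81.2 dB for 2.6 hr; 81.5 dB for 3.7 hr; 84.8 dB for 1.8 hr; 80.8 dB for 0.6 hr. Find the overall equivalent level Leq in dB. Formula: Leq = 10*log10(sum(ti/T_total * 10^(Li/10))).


T_total = 2.6 + 3.7 + 1.8 + 0.6 = 8.7 hr
(2.6/8.7) * 10^(81.2/10) = 3.93962e+07
(3.7/8.7) * 10^(81.5/10) = 6.00734e+07
(1.8/8.7) * 10^(84.8/10) = 6.24818e+07
(0.6/8.7) * 10^(80.8/10) = 8.29148e+06
Sum = 3.93962e+07 + 6.00734e+07 + 6.24818e+07 + 8.29148e+06 = 1.70243e+08
Leq = 10*log10(1.70243e+08) = 82.311 dB


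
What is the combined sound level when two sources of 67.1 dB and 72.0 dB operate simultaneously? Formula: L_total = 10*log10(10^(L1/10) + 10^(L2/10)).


10^(67.1/10) = 5.12861e+06
10^(72.0/10) = 1.58489e+07
Sum = 5.12861e+06 + 1.58489e+07 = 2.09775e+07
L_total = 10*log10(2.09775e+07) = 73.218 dB


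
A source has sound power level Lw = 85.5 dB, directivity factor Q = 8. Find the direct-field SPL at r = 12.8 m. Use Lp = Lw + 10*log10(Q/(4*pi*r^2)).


4*pi*r^2 = 4*pi*12.8^2 = 2058.87 m^2
Q / (4*pi*r^2) = 8 / 2058.87 = 0.00388563
Lp = 85.5 + 10*log10(0.00388563) = 61.395 dB


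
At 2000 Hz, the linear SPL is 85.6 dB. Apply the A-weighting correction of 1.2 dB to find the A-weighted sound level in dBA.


A-weighting table: 2000 Hz -> 1.2 dB correction
SPL_A = SPL + correction = 85.6 + (1.2) = 86.8 dBA


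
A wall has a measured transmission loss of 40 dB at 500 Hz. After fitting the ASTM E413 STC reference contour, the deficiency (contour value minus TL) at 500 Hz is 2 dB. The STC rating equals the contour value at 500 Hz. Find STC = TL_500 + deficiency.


By ASTM E413, STC = value of the fitted reference contour at 500 Hz.
Contour value at 500 Hz = TL_500 + deficiency = 40 + 2 = 42
STC = 42


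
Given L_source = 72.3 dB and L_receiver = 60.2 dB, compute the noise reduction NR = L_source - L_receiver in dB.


NR = L_source - L_receiver (difference between source and receiving room levels)
NR = 72.3 - 60.2 = 12.1 dB


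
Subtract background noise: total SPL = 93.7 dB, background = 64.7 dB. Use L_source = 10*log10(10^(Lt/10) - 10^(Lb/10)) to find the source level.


10^(93.7/10) = 2.34423e+09
10^(64.7/10) = 2.95121e+06
Difference = 2.34423e+09 - 2.95121e+06 = 2.34128e+09
L_source = 10*log10(2.34128e+09) = 93.695 dB


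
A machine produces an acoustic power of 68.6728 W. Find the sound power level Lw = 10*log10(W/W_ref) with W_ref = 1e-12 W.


W / W_ref = 68.6728 / 1e-12 = 6.86728e+13
Lw = 10 * log10(6.86728e+13) = 138.37 dB


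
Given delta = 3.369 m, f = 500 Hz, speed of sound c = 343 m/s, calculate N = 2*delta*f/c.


N = 2*delta*f/c = 2*delta/lambda, where lambda = c/f
lambda = 343 / 500 = 0.686 m
N = 2 * 3.369 / 0.686 = 9.8222


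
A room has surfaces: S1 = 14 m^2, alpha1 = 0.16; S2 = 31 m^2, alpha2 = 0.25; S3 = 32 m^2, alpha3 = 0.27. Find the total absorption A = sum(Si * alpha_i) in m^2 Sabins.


14 * 0.16 = 2.24
31 * 0.25 = 7.75
32 * 0.27 = 8.64
A_total = 2.24 + 7.75 + 8.64 = 18.63 m^2


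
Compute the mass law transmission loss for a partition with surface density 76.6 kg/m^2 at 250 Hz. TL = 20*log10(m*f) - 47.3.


m * f = 76.6 * 250 = 19150
20*log10(19150) = 85.6434 dB
TL = 85.6434 - 47.3 = 38.343 dB


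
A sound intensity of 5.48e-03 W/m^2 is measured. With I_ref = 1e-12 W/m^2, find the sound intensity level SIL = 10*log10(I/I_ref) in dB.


I / I_ref = 5.48e-03 / 1e-12 = 5.48e+09
SIL = 10 * log10(5.48e+09) = 97.388 dB


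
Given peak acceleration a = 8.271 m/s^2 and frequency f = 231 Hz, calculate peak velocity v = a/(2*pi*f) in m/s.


omega = 2*pi*f = 2*pi*231 = 1451.42 rad/s
v = a / omega = 8.271 / 1451.42 = 0.0056986 m/s


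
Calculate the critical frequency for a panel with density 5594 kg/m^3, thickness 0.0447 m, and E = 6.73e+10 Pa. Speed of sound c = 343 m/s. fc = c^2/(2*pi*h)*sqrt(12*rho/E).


12*rho/E = 12*5594/6.73e+10 = 9.97444e-07
sqrt(12*rho/E) = sqrt(9.97444e-07) = 0.000998721
c^2/(2*pi*h) = 343^2/(2*pi*0.0447) = 418891
fc = 418891 * 0.000998721 = 418.36 Hz


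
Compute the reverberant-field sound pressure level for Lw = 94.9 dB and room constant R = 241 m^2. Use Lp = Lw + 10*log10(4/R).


4/R = 4/241 = 0.0165975
Lp = 94.9 + 10*log10(0.0165975) = 77.1 dB


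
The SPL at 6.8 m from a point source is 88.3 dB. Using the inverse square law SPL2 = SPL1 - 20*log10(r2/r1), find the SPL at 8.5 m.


r2/r1 = 8.5/6.8 = 1.25
Correction = 20*log10(1.25) = 1.9382 dB
SPL2 = 88.3 - 1.9382 = 86.362 dB


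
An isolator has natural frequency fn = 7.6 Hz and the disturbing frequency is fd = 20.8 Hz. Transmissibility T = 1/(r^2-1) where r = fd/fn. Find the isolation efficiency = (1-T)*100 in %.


r = 20.8 / 7.6 = 2.73684
r^2 - 1 = 2.73684^2 - 1 = 6.49029
T = 1/6.49029 = 0.154076
Efficiency = (1 - 0.154076)*100 = 84.592 %


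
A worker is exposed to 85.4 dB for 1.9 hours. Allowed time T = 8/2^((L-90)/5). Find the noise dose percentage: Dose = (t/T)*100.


T_allowed = 8 / 2^((85.4 - 90)/5) = 15.1369 hr
Dose = 1.9 / 15.1369 * 100 = 12.552 %


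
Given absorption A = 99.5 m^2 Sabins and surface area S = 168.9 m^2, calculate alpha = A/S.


Absorption coefficient = absorbed power / incident power
alpha = A / S = 99.5 / 168.9 = 0.58911


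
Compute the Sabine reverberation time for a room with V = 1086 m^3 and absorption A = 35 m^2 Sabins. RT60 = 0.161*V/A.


RT60 = 0.161 * 1086 / 35 = 4.9956 s


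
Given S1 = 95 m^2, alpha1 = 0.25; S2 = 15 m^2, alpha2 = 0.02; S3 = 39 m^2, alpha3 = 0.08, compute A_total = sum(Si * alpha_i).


95 * 0.25 = 23.75
15 * 0.02 = 0.3
39 * 0.08 = 3.12
A_total = 23.75 + 0.3 + 3.12 = 27.17 m^2


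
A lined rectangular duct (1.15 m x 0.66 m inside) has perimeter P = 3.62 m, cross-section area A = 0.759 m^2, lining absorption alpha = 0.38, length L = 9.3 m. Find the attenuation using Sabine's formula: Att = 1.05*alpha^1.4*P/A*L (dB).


alpha^1.4 = 0.38^1.4 = 0.258046
Attenuation rate = 1.05 * alpha^1.4 * P / A
= 1.05 * 0.258046 * 3.62 / 0.759 = 1.29227 dB/m
Total Att = 1.29227 * 9.3 = 12.018 dB


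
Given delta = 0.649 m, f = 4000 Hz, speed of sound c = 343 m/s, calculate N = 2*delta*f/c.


N = 2*delta*f/c = 2*delta/lambda, where lambda = c/f
lambda = 343 / 4000 = 0.08575 m
N = 2 * 0.649 / 0.08575 = 15.137


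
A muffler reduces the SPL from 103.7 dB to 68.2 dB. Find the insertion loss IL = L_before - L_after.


Insertion loss = SPL without muffler - SPL with muffler
IL = 103.7 - 68.2 = 35.5 dB


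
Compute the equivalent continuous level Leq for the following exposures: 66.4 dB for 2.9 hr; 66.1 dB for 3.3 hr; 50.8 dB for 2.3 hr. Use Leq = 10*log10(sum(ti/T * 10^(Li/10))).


T_total = 2.9 + 3.3 + 2.3 = 8.5 hr
(2.9/8.5) * 10^(66.4/10) = 1.48929e+06
(3.3/8.5) * 10^(66.1/10) = 1.58159e+06
(2.3/8.5) * 10^(50.8/10) = 32531.9
Sum = 1.48929e+06 + 1.58159e+06 + 32531.9 = 3.10341e+06
Leq = 10*log10(3.10341e+06) = 64.918 dB


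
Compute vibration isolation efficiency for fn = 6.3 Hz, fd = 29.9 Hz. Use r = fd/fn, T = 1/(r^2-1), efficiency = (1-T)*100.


r = 29.9 / 6.3 = 4.74603
r^2 - 1 = 4.74603^2 - 1 = 21.5248
T = 1/21.5248 = 0.046458
Efficiency = (1 - 0.046458)*100 = 95.354 %


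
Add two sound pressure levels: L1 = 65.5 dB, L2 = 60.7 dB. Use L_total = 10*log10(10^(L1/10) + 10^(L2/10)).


10^(65.5/10) = 3.54813e+06
10^(60.7/10) = 1.1749e+06
Sum = 3.54813e+06 + 1.1749e+06 = 4.72303e+06
L_total = 10*log10(4.72303e+06) = 66.742 dB


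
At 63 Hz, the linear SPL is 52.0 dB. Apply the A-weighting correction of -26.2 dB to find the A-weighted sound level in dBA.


A-weighting table: 63 Hz -> -26.2 dB correction
SPL_A = SPL + correction = 52.0 + (-26.2) = 25.8 dBA


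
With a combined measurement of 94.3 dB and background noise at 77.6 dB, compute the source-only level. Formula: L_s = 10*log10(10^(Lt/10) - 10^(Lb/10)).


10^(94.3/10) = 2.69153e+09
10^(77.6/10) = 5.7544e+07
Difference = 2.69153e+09 - 5.7544e+07 = 2.63399e+09
L_source = 10*log10(2.63399e+09) = 94.206 dB


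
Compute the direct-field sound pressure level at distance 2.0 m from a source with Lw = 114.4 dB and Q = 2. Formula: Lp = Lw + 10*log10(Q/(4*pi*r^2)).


4*pi*r^2 = 4*pi*2.0^2 = 50.2655 m^2
Q / (4*pi*r^2) = 2 / 50.2655 = 0.0397887
Lp = 114.4 + 10*log10(0.0397887) = 100.4 dB


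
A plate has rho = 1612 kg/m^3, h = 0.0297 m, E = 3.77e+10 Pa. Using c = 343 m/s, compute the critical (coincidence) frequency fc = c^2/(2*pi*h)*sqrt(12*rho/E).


12*rho/E = 12*1612/3.77e+10 = 5.13103e-07
sqrt(12*rho/E) = sqrt(5.13103e-07) = 0.000716312
c^2/(2*pi*h) = 343^2/(2*pi*0.0297) = 630452
fc = 630452 * 0.000716312 = 451.6 Hz


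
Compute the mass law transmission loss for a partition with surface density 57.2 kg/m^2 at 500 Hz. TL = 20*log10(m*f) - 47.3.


m * f = 57.2 * 500 = 28600
20*log10(28600) = 89.1273 dB
TL = 89.1273 - 47.3 = 41.827 dB


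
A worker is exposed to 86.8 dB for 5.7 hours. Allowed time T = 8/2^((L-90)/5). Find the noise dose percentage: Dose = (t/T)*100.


T_allowed = 8 / 2^((86.8 - 90)/5) = 12.4666 hr
Dose = 5.7 / 12.4666 * 100 = 45.722 %


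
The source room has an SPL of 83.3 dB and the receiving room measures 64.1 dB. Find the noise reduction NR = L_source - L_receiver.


NR = L_source - L_receiver (difference between source and receiving room levels)
NR = 83.3 - 64.1 = 19.2 dB


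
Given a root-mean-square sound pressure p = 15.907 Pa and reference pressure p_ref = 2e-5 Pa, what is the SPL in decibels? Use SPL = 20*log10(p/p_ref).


p / p_ref = 15.907 / 2e-5 = 795350
SPL = 20 * log10(795350) = 118.01 dB


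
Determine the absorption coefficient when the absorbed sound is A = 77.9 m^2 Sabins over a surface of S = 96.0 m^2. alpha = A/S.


Absorption coefficient = absorbed power / incident power
alpha = A / S = 77.9 / 96.0 = 0.81146


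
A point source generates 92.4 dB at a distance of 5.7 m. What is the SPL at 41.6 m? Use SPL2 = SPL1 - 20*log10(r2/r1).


r2/r1 = 41.6/5.7 = 7.29825
Correction = 20*log10(7.29825) = 17.2644 dB
SPL2 = 92.4 - 17.2644 = 75.136 dB


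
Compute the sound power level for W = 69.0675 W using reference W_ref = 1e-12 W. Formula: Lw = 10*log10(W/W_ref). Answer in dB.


W / W_ref = 69.0675 / 1e-12 = 6.90675e+13
Lw = 10 * log10(6.90675e+13) = 138.39 dB


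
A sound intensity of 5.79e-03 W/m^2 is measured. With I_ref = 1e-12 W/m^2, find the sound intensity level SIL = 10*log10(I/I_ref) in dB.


I / I_ref = 5.79e-03 / 1e-12 = 5.79e+09
SIL = 10 * log10(5.79e+09) = 97.627 dB


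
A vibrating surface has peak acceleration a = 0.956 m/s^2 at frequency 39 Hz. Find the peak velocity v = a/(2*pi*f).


omega = 2*pi*f = 2*pi*39 = 245.044 rad/s
v = a / omega = 0.956 / 245.044 = 0.0039013 m/s


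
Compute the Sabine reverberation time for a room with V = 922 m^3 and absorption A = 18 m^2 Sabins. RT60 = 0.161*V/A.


RT60 = 0.161 * 922 / 18 = 8.2468 s


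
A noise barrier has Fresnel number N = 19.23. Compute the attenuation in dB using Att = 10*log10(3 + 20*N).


3 + 20*N = 3 + 20*19.23 = 387.6
Att = 10*log10(387.6) = 25.884 dB


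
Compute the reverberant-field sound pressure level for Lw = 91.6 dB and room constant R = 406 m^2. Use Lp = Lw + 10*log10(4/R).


4/R = 4/406 = 0.00985222
Lp = 91.6 + 10*log10(0.00985222) = 71.535 dB


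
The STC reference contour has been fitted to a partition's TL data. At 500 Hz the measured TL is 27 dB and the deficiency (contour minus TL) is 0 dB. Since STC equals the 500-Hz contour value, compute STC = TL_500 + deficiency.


By ASTM E413, STC = value of the fitted reference contour at 500 Hz.
Contour value at 500 Hz = TL_500 + deficiency = 27 + 0 = 27
STC = 27


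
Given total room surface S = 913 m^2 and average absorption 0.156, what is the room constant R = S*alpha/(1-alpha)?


R = 913 * 0.156 / (1 - 0.156) = 168.75 m^2


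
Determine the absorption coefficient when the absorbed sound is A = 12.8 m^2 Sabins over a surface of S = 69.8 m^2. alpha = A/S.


Absorption coefficient = absorbed power / incident power
alpha = A / S = 12.8 / 69.8 = 0.18338


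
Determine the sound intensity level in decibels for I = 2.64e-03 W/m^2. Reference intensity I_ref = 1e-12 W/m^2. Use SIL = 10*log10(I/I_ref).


I / I_ref = 2.64e-03 / 1e-12 = 2.64e+09
SIL = 10 * log10(2.64e+09) = 94.216 dB


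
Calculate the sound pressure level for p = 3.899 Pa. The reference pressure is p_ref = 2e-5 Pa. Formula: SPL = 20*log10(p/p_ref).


p / p_ref = 3.899 / 2e-5 = 194950
SPL = 20 * log10(194950) = 105.8 dB


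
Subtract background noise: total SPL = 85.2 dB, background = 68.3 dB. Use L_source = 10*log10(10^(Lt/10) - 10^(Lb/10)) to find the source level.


10^(85.2/10) = 3.31131e+08
10^(68.3/10) = 6.76083e+06
Difference = 3.31131e+08 - 6.76083e+06 = 3.2437e+08
L_source = 10*log10(3.2437e+08) = 85.11 dB


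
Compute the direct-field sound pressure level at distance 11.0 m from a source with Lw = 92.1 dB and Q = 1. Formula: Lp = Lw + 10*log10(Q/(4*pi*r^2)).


4*pi*r^2 = 4*pi*11.0^2 = 1520.53 m^2
Q / (4*pi*r^2) = 1 / 1520.53 = 0.000657665
Lp = 92.1 + 10*log10(0.000657665) = 60.28 dB


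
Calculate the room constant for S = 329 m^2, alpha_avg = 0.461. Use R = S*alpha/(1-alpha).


R = 329 * 0.461 / (1 - 0.461) = 281.39 m^2


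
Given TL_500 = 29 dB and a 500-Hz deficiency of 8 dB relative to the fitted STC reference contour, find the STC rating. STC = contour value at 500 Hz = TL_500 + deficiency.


By ASTM E413, STC = value of the fitted reference contour at 500 Hz.
Contour value at 500 Hz = TL_500 + deficiency = 29 + 8 = 37
STC = 37


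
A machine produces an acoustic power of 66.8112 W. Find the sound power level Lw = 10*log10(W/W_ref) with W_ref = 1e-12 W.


W / W_ref = 66.8112 / 1e-12 = 6.68112e+13
Lw = 10 * log10(6.68112e+13) = 138.25 dB


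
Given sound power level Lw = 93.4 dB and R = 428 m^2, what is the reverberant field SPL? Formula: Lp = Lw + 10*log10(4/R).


4/R = 4/428 = 0.00934579
Lp = 93.4 + 10*log10(0.00934579) = 73.106 dB


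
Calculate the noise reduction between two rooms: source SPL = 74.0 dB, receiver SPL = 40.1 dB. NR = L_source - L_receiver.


NR = L_source - L_receiver (difference between source and receiving room levels)
NR = 74.0 - 40.1 = 33.9 dB


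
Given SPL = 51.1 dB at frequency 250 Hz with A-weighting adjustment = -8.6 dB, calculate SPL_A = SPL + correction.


A-weighting table: 250 Hz -> -8.6 dB correction
SPL_A = SPL + correction = 51.1 + (-8.6) = 42.5 dBA


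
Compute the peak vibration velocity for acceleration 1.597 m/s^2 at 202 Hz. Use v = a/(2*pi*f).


omega = 2*pi*f = 2*pi*202 = 1269.2 rad/s
v = a / omega = 1.597 / 1269.2 = 0.0012583 m/s


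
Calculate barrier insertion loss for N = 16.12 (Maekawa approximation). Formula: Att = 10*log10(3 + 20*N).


3 + 20*N = 3 + 20*16.12 = 325.4
Att = 10*log10(325.4) = 25.124 dB


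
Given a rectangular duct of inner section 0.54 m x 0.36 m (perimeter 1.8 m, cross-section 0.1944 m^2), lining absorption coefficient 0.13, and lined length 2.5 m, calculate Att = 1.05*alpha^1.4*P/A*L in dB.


alpha^1.4 = 0.13^1.4 = 0.0574805
Attenuation rate = 1.05 * alpha^1.4 * P / A
= 1.05 * 0.0574805 * 1.8 / 0.1944 = 0.558838 dB/m
Total Att = 0.558838 * 2.5 = 1.3971 dB


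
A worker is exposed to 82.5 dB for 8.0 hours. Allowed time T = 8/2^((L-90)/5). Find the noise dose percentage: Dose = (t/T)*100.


T_allowed = 8 / 2^((82.5 - 90)/5) = 22.6274 hr
Dose = 8.0 / 22.6274 * 100 = 35.355 %


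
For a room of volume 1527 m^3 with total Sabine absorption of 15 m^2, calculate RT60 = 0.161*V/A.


RT60 = 0.161 * 1527 / 15 = 16.39 s


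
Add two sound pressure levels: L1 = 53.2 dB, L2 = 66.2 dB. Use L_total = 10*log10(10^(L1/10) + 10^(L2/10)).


10^(53.2/10) = 208930
10^(66.2/10) = 4.16869e+06
Sum = 208930 + 4.16869e+06 = 4.37762e+06
L_total = 10*log10(4.37762e+06) = 66.412 dB


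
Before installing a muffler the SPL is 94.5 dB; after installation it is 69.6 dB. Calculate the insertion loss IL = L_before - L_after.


Insertion loss = SPL without muffler - SPL with muffler
IL = 94.5 - 69.6 = 24.9 dB


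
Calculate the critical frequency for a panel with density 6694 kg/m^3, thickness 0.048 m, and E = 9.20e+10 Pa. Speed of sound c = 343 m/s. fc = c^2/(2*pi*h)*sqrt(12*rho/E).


12*rho/E = 12*6694/9.20e+10 = 8.7313e-07
sqrt(12*rho/E) = sqrt(8.7313e-07) = 0.000934414
c^2/(2*pi*h) = 343^2/(2*pi*0.048) = 390092
fc = 390092 * 0.000934414 = 364.51 Hz


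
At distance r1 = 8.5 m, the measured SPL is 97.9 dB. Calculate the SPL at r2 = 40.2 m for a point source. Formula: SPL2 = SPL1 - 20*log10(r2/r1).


r2/r1 = 40.2/8.5 = 4.72941
Correction = 20*log10(4.72941) = 13.4961 dB
SPL2 = 97.9 - 13.4961 = 84.404 dB


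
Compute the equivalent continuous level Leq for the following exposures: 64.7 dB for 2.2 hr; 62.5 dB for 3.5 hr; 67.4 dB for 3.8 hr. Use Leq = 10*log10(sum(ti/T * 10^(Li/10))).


T_total = 2.2 + 3.5 + 3.8 = 9.5 hr
(2.2/9.5) * 10^(64.7/10) = 683438
(3.5/9.5) * 10^(62.5/10) = 655156
(3.8/9.5) * 10^(67.4/10) = 2.19816e+06
Sum = 683438 + 655156 + 2.19816e+06 = 3.53675e+06
Leq = 10*log10(3.53675e+06) = 65.486 dB


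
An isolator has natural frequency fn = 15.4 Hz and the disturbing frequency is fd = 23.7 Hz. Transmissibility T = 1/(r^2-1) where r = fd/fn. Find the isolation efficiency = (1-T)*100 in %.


r = 23.7 / 15.4 = 1.53896
r^2 - 1 = 1.53896^2 - 1 = 1.3684
T = 1/1.3684 = 0.73078
Efficiency = (1 - 0.73078)*100 = 26.922 %


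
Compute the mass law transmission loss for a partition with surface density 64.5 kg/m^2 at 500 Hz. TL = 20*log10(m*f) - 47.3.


m * f = 64.5 * 500 = 32250
20*log10(32250) = 90.1706 dB
TL = 90.1706 - 47.3 = 42.871 dB


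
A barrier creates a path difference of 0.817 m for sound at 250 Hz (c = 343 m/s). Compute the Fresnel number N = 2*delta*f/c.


N = 2*delta*f/c = 2*delta/lambda, where lambda = c/f
lambda = 343 / 250 = 1.372 m
N = 2 * 0.817 / 1.372 = 1.191


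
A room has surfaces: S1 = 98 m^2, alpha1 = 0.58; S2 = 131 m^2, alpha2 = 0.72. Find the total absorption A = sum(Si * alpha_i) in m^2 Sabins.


98 * 0.58 = 56.84
131 * 0.72 = 94.32
A_total = 56.84 + 94.32 = 151.16 m^2


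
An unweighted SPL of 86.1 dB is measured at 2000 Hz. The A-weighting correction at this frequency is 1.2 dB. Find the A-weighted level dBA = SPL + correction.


A-weighting table: 2000 Hz -> 1.2 dB correction
SPL_A = SPL + correction = 86.1 + (1.2) = 87.3 dBA


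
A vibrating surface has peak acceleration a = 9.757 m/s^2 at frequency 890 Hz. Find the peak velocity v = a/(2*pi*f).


omega = 2*pi*f = 2*pi*890 = 5592.03 rad/s
v = a / omega = 9.757 / 5592.03 = 0.0017448 m/s


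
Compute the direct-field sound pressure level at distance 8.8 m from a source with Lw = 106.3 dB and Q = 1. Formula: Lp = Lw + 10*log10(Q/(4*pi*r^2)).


4*pi*r^2 = 4*pi*8.8^2 = 973.14 m^2
Q / (4*pi*r^2) = 1 / 973.14 = 0.0010276
Lp = 106.3 + 10*log10(0.0010276) = 76.418 dB


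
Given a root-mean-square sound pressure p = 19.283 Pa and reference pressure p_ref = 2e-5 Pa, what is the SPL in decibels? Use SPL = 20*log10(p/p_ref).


p / p_ref = 19.283 / 2e-5 = 964150
SPL = 20 * log10(964150) = 119.68 dB


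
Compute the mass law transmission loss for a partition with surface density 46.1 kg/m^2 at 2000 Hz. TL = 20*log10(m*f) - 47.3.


m * f = 46.1 * 2000 = 92200
20*log10(92200) = 99.2946 dB
TL = 99.2946 - 47.3 = 51.995 dB


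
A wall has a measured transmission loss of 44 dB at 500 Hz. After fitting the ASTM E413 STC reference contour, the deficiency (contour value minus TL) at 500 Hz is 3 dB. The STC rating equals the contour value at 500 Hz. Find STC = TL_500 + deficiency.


By ASTM E413, STC = value of the fitted reference contour at 500 Hz.
Contour value at 500 Hz = TL_500 + deficiency = 44 + 3 = 47
STC = 47


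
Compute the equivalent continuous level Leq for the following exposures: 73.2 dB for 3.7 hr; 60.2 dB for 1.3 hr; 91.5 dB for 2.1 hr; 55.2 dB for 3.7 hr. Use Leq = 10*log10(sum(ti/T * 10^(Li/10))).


T_total = 3.7 + 1.3 + 2.1 + 3.7 = 10.8 hr
(3.7/10.8) * 10^(73.2/10) = 7.15777e+06
(1.3/10.8) * 10^(60.2/10) = 126043
(2.1/10.8) * 10^(91.5/10) = 2.7466e+08
(3.7/10.8) * 10^(55.2/10) = 113443
Sum = 7.15777e+06 + 126043 + 2.7466e+08 + 113443 = 2.82057e+08
Leq = 10*log10(2.82057e+08) = 84.503 dB


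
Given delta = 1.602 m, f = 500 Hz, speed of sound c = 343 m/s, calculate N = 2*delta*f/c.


N = 2*delta*f/c = 2*delta/lambda, where lambda = c/f
lambda = 343 / 500 = 0.686 m
N = 2 * 1.602 / 0.686 = 4.6706


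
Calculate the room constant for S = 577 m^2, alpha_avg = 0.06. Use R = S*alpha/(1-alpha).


R = 577 * 0.06 / (1 - 0.06) = 36.83 m^2


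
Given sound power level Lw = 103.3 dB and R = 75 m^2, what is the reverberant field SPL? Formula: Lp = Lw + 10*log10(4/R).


4/R = 4/75 = 0.0533333
Lp = 103.3 + 10*log10(0.0533333) = 90.57 dB


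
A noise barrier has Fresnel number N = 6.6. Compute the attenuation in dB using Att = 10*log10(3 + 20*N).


3 + 20*N = 3 + 20*6.6 = 135
Att = 10*log10(135) = 21.303 dB


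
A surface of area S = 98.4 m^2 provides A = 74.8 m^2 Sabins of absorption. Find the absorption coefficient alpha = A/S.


Absorption coefficient = absorbed power / incident power
alpha = A / S = 74.8 / 98.4 = 0.76016


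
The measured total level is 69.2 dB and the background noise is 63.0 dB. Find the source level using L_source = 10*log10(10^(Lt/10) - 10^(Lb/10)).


10^(69.2/10) = 8.31764e+06
10^(63.0/10) = 1.99526e+06
Difference = 8.31764e+06 - 1.99526e+06 = 6.32238e+06
L_source = 10*log10(6.32238e+06) = 68.009 dB


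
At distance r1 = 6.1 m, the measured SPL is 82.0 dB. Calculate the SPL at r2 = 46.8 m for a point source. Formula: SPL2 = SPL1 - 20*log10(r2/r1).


r2/r1 = 46.8/6.1 = 7.67213
Correction = 20*log10(7.67213) = 17.6983 dB
SPL2 = 82.0 - 17.6983 = 64.302 dB


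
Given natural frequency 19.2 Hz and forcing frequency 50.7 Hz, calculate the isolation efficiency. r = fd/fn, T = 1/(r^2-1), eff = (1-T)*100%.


r = 50.7 / 19.2 = 2.64063
r^2 - 1 = 2.64063^2 - 1 = 5.97293
T = 1/5.97293 = 0.167422
Efficiency = (1 - 0.167422)*100 = 83.258 %


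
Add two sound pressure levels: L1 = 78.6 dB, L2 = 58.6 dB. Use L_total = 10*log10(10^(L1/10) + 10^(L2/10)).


10^(78.6/10) = 7.24436e+07
10^(58.6/10) = 724436
Sum = 7.24436e+07 + 724436 = 7.3168e+07
L_total = 10*log10(7.3168e+07) = 78.643 dB


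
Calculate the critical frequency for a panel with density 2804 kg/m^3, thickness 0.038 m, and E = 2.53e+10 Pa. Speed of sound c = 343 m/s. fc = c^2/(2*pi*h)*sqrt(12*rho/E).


12*rho/E = 12*2804/2.53e+10 = 1.32996e-06
sqrt(12*rho/E) = sqrt(1.32996e-06) = 0.00115324
c^2/(2*pi*h) = 343^2/(2*pi*0.038) = 492748
fc = 492748 * 0.00115324 = 568.26 Hz


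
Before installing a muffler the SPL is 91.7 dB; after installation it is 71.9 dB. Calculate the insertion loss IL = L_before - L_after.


Insertion loss = SPL without muffler - SPL with muffler
IL = 91.7 - 71.9 = 19.8 dB


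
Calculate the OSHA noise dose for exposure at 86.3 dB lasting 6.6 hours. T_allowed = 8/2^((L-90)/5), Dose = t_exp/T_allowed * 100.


T_allowed = 8 / 2^((86.3 - 90)/5) = 13.3614 hr
Dose = 6.6 / 13.3614 * 100 = 49.396 %


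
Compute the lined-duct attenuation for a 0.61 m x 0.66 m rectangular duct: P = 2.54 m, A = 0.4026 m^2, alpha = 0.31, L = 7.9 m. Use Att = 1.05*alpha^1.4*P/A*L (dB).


alpha^1.4 = 0.31^1.4 = 0.194047
Attenuation rate = 1.05 * alpha^1.4 * P / A
= 1.05 * 0.194047 * 2.54 / 0.4026 = 1.28545 dB/m
Total Att = 1.28545 * 7.9 = 10.155 dB


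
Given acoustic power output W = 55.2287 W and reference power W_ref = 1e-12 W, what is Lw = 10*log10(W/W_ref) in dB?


W / W_ref = 55.2287 / 1e-12 = 5.52287e+13
Lw = 10 * log10(5.52287e+13) = 137.42 dB


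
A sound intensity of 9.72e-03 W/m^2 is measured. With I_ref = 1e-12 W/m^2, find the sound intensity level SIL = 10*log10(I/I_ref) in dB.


I / I_ref = 9.72e-03 / 1e-12 = 9.72e+09
SIL = 10 * log10(9.72e+09) = 99.877 dB


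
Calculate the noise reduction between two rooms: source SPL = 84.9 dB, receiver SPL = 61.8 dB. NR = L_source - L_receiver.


NR = L_source - L_receiver (difference between source and receiving room levels)
NR = 84.9 - 61.8 = 23.1 dB


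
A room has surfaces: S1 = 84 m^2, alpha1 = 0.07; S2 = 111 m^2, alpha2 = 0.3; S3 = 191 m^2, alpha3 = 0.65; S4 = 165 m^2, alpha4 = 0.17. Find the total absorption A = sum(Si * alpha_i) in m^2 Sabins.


84 * 0.07 = 5.88
111 * 0.3 = 33.3
191 * 0.65 = 124.15
165 * 0.17 = 28.05
A_total = 5.88 + 33.3 + 124.15 + 28.05 = 191.38 m^2


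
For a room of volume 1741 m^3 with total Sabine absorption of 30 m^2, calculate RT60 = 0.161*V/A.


RT60 = 0.161 * 1741 / 30 = 9.3434 s


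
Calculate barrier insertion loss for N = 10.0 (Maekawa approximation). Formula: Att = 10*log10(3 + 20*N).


3 + 20*N = 3 + 20*10.0 = 203
Att = 10*log10(203) = 23.075 dB


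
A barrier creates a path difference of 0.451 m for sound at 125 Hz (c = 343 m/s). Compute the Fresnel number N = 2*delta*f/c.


N = 2*delta*f/c = 2*delta/lambda, where lambda = c/f
lambda = 343 / 125 = 2.744 m
N = 2 * 0.451 / 2.744 = 0.32872


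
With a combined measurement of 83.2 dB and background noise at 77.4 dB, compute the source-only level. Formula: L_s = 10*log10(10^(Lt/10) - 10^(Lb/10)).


10^(83.2/10) = 2.0893e+08
10^(77.4/10) = 5.49541e+07
Difference = 2.0893e+08 - 5.49541e+07 = 1.53976e+08
L_source = 10*log10(1.53976e+08) = 81.875 dB


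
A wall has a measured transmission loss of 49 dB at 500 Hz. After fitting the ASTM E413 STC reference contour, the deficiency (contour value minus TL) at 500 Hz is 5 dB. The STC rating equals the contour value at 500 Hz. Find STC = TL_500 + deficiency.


By ASTM E413, STC = value of the fitted reference contour at 500 Hz.
Contour value at 500 Hz = TL_500 + deficiency = 49 + 5 = 54
STC = 54


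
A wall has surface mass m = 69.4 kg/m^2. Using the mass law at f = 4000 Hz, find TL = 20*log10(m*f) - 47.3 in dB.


m * f = 69.4 * 4000 = 277600
20*log10(277600) = 108.868 dB
TL = 108.868 - 47.3 = 61.568 dB


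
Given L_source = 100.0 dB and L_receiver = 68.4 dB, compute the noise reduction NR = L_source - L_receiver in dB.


NR = L_source - L_receiver (difference between source and receiving room levels)
NR = 100.0 - 68.4 = 31.6 dB


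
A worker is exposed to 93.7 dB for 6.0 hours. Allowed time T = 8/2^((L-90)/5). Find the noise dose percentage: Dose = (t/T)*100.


T_allowed = 8 / 2^((93.7 - 90)/5) = 4.78991 hr
Dose = 6.0 / 4.78991 * 100 = 125.26 %


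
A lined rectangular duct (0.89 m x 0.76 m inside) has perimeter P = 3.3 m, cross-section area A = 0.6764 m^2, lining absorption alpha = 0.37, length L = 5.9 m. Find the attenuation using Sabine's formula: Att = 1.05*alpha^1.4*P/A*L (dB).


alpha^1.4 = 0.37^1.4 = 0.248589
Attenuation rate = 1.05 * alpha^1.4 * P / A
= 1.05 * 0.248589 * 3.3 / 0.6764 = 1.27345 dB/m
Total Att = 1.27345 * 5.9 = 7.5134 dB


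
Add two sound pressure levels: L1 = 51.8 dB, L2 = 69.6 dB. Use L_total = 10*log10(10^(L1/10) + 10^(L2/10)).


10^(51.8/10) = 151356
10^(69.6/10) = 9.12011e+06
Sum = 151356 + 9.12011e+06 = 9.27147e+06
L_total = 10*log10(9.27147e+06) = 69.671 dB


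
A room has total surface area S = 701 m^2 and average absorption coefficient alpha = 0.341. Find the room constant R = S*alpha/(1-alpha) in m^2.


R = 701 * 0.341 / (1 - 0.341) = 362.73 m^2


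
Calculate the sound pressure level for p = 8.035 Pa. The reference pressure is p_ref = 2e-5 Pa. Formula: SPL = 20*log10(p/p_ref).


p / p_ref = 8.035 / 2e-5 = 401750
SPL = 20 * log10(401750) = 112.08 dB


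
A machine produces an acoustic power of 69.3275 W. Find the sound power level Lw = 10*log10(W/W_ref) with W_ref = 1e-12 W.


W / W_ref = 69.3275 / 1e-12 = 6.93275e+13
Lw = 10 * log10(6.93275e+13) = 138.41 dB


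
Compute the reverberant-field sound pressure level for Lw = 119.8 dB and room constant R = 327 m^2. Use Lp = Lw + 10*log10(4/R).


4/R = 4/327 = 0.0122324
Lp = 119.8 + 10*log10(0.0122324) = 100.68 dB


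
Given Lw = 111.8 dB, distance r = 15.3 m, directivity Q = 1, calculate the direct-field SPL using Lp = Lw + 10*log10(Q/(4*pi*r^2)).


4*pi*r^2 = 4*pi*15.3^2 = 2941.66 m^2
Q / (4*pi*r^2) = 1 / 2941.66 = 0.000339944
Lp = 111.8 + 10*log10(0.000339944) = 77.114 dB


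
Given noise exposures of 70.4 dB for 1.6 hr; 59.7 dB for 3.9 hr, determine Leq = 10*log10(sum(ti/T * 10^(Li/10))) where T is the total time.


T_total = 1.6 + 3.9 = 5.5 hr
(1.6/5.5) * 10^(70.4/10) = 3.18975e+06
(3.9/5.5) * 10^(59.7/10) = 661762
Sum = 3.18975e+06 + 661762 = 3.85151e+06
Leq = 10*log10(3.85151e+06) = 65.856 dB


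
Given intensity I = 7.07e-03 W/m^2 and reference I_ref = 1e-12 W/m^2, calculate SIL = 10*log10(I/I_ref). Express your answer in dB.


I / I_ref = 7.07e-03 / 1e-12 = 7.07e+09
SIL = 10 * log10(7.07e+09) = 98.494 dB


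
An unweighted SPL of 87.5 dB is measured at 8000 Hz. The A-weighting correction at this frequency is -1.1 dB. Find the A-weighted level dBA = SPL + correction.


A-weighting table: 8000 Hz -> -1.1 dB correction
SPL_A = SPL + correction = 87.5 + (-1.1) = 86.4 dBA


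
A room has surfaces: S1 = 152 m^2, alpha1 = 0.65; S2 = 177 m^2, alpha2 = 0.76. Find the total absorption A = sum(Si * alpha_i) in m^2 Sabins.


152 * 0.65 = 98.8
177 * 0.76 = 134.52
A_total = 98.8 + 134.52 = 233.32 m^2


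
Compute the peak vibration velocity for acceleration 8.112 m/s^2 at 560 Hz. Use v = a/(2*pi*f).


omega = 2*pi*f = 2*pi*560 = 3518.58 rad/s
v = a / omega = 8.112 / 3518.58 = 0.0023055 m/s


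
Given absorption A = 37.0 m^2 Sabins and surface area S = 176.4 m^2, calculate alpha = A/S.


Absorption coefficient = absorbed power / incident power
alpha = A / S = 37.0 / 176.4 = 0.20975


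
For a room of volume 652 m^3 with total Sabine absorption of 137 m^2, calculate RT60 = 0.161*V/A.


RT60 = 0.161 * 652 / 137 = 0.76622 s


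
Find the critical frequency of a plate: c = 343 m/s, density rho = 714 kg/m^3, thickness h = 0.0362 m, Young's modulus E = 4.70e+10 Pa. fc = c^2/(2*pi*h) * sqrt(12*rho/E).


12*rho/E = 12*714/4.70e+10 = 1.82298e-07
sqrt(12*rho/E) = sqrt(1.82298e-07) = 0.000426964
c^2/(2*pi*h) = 343^2/(2*pi*0.0362) = 517249
fc = 517249 * 0.000426964 = 220.85 Hz


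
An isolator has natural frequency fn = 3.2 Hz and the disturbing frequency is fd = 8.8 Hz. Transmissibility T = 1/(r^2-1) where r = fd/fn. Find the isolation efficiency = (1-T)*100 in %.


r = 8.8 / 3.2 = 2.75
r^2 - 1 = 2.75^2 - 1 = 6.5625
T = 1/6.5625 = 0.152381
Efficiency = (1 - 0.152381)*100 = 84.762 %


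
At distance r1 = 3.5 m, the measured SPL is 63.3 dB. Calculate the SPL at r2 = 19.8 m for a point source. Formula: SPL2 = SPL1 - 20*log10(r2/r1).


r2/r1 = 19.8/3.5 = 5.65714
Correction = 20*log10(5.65714) = 15.0519 dB
SPL2 = 63.3 - 15.0519 = 48.248 dB
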